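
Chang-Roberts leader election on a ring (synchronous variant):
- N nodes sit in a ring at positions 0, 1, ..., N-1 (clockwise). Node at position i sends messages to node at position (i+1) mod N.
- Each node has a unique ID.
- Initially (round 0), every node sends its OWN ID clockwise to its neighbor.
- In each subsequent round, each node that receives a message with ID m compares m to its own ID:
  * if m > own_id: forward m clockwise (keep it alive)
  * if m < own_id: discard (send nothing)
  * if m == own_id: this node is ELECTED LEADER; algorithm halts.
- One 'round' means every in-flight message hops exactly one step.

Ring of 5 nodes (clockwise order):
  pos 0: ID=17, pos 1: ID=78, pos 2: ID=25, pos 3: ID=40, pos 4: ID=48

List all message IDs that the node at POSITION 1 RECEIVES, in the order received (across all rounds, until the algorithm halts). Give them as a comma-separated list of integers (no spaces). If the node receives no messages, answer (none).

Round 1: pos1(id78) recv 17: drop; pos2(id25) recv 78: fwd; pos3(id40) recv 25: drop; pos4(id48) recv 40: drop; pos0(id17) recv 48: fwd
Round 2: pos3(id40) recv 78: fwd; pos1(id78) recv 48: drop
Round 3: pos4(id48) recv 78: fwd
Round 4: pos0(id17) recv 78: fwd
Round 5: pos1(id78) recv 78: ELECTED

Answer: 17,48,78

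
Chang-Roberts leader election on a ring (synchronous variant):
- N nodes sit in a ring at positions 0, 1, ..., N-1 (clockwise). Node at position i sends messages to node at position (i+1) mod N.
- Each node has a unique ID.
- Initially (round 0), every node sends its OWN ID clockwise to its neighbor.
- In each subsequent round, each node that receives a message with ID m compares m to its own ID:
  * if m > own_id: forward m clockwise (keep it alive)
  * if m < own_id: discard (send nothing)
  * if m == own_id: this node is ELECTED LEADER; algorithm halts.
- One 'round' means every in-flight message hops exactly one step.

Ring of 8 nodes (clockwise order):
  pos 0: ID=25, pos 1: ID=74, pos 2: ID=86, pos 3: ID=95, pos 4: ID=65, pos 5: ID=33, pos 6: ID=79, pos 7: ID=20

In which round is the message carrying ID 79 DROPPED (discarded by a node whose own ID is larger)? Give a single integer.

Round 1: pos1(id74) recv 25: drop; pos2(id86) recv 74: drop; pos3(id95) recv 86: drop; pos4(id65) recv 95: fwd; pos5(id33) recv 65: fwd; pos6(id79) recv 33: drop; pos7(id20) recv 79: fwd; pos0(id25) recv 20: drop
Round 2: pos5(id33) recv 95: fwd; pos6(id79) recv 65: drop; pos0(id25) recv 79: fwd
Round 3: pos6(id79) recv 95: fwd; pos1(id74) recv 79: fwd
Round 4: pos7(id20) recv 95: fwd; pos2(id86) recv 79: drop
Round 5: pos0(id25) recv 95: fwd
Round 6: pos1(id74) recv 95: fwd
Round 7: pos2(id86) recv 95: fwd
Round 8: pos3(id95) recv 95: ELECTED
Message ID 79 originates at pos 6; dropped at pos 2 in round 4

Answer: 4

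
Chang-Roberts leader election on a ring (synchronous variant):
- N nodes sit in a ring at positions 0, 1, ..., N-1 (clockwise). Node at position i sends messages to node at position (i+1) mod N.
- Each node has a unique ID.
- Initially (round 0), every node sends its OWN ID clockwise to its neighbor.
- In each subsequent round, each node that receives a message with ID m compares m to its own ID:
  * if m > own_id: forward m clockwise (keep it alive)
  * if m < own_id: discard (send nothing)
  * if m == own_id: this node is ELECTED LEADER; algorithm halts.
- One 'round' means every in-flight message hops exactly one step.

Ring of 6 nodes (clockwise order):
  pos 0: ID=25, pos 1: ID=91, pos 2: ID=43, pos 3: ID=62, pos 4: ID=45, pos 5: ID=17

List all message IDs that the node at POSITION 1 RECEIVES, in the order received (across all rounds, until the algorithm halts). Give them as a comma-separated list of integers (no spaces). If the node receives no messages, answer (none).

Round 1: pos1(id91) recv 25: drop; pos2(id43) recv 91: fwd; pos3(id62) recv 43: drop; pos4(id45) recv 62: fwd; pos5(id17) recv 45: fwd; pos0(id25) recv 17: drop
Round 2: pos3(id62) recv 91: fwd; pos5(id17) recv 62: fwd; pos0(id25) recv 45: fwd
Round 3: pos4(id45) recv 91: fwd; pos0(id25) recv 62: fwd; pos1(id91) recv 45: drop
Round 4: pos5(id17) recv 91: fwd; pos1(id91) recv 62: drop
Round 5: pos0(id25) recv 91: fwd
Round 6: pos1(id91) recv 91: ELECTED

Answer: 25,45,62,91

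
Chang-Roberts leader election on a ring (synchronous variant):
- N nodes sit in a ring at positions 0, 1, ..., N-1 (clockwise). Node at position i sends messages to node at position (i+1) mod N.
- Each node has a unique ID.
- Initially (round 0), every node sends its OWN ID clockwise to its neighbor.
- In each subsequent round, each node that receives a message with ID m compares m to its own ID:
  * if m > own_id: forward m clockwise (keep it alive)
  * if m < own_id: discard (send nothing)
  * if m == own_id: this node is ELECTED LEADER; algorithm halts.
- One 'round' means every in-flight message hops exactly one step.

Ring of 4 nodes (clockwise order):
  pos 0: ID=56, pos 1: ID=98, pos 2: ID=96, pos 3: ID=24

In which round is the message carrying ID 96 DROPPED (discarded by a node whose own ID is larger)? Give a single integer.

Answer: 3

Derivation:
Round 1: pos1(id98) recv 56: drop; pos2(id96) recv 98: fwd; pos3(id24) recv 96: fwd; pos0(id56) recv 24: drop
Round 2: pos3(id24) recv 98: fwd; pos0(id56) recv 96: fwd
Round 3: pos0(id56) recv 98: fwd; pos1(id98) recv 96: drop
Round 4: pos1(id98) recv 98: ELECTED
Message ID 96 originates at pos 2; dropped at pos 1 in round 3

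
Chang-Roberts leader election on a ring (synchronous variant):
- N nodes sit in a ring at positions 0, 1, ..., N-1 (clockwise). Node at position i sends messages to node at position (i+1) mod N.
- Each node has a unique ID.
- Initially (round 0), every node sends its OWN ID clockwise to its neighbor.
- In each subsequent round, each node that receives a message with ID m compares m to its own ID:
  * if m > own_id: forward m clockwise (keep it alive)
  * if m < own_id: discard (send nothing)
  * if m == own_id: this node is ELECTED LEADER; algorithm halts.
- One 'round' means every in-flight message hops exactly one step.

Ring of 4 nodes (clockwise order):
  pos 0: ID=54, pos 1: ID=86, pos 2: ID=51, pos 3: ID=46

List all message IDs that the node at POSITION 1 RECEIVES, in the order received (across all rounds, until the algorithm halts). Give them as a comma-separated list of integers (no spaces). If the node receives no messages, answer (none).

Round 1: pos1(id86) recv 54: drop; pos2(id51) recv 86: fwd; pos3(id46) recv 51: fwd; pos0(id54) recv 46: drop
Round 2: pos3(id46) recv 86: fwd; pos0(id54) recv 51: drop
Round 3: pos0(id54) recv 86: fwd
Round 4: pos1(id86) recv 86: ELECTED

Answer: 54,86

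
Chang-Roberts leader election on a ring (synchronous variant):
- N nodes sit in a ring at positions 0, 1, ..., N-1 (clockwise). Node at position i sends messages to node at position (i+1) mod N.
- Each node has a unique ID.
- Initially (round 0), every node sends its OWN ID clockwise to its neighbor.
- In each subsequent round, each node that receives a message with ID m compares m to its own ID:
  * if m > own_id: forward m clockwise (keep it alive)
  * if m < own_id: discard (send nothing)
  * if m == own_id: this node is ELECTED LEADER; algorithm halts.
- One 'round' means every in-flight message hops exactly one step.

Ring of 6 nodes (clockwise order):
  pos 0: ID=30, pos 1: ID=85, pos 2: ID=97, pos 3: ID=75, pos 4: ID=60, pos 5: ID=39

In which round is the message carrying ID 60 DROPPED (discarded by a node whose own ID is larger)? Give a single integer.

Round 1: pos1(id85) recv 30: drop; pos2(id97) recv 85: drop; pos3(id75) recv 97: fwd; pos4(id60) recv 75: fwd; pos5(id39) recv 60: fwd; pos0(id30) recv 39: fwd
Round 2: pos4(id60) recv 97: fwd; pos5(id39) recv 75: fwd; pos0(id30) recv 60: fwd; pos1(id85) recv 39: drop
Round 3: pos5(id39) recv 97: fwd; pos0(id30) recv 75: fwd; pos1(id85) recv 60: drop
Round 4: pos0(id30) recv 97: fwd; pos1(id85) recv 75: drop
Round 5: pos1(id85) recv 97: fwd
Round 6: pos2(id97) recv 97: ELECTED
Message ID 60 originates at pos 4; dropped at pos 1 in round 3

Answer: 3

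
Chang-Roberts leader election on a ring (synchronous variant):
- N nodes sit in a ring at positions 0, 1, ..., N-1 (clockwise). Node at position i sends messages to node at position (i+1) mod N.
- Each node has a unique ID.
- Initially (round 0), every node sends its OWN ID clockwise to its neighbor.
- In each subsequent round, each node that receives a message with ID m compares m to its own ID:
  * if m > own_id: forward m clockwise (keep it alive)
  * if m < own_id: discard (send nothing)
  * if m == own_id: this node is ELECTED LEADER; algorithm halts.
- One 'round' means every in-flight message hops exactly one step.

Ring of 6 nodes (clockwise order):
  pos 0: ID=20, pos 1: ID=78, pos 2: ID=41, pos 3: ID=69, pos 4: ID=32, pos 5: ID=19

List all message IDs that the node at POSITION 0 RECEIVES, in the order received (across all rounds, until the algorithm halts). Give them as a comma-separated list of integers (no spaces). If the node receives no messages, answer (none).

Answer: 19,32,69,78

Derivation:
Round 1: pos1(id78) recv 20: drop; pos2(id41) recv 78: fwd; pos3(id69) recv 41: drop; pos4(id32) recv 69: fwd; pos5(id19) recv 32: fwd; pos0(id20) recv 19: drop
Round 2: pos3(id69) recv 78: fwd; pos5(id19) recv 69: fwd; pos0(id20) recv 32: fwd
Round 3: pos4(id32) recv 78: fwd; pos0(id20) recv 69: fwd; pos1(id78) recv 32: drop
Round 4: pos5(id19) recv 78: fwd; pos1(id78) recv 69: drop
Round 5: pos0(id20) recv 78: fwd
Round 6: pos1(id78) recv 78: ELECTED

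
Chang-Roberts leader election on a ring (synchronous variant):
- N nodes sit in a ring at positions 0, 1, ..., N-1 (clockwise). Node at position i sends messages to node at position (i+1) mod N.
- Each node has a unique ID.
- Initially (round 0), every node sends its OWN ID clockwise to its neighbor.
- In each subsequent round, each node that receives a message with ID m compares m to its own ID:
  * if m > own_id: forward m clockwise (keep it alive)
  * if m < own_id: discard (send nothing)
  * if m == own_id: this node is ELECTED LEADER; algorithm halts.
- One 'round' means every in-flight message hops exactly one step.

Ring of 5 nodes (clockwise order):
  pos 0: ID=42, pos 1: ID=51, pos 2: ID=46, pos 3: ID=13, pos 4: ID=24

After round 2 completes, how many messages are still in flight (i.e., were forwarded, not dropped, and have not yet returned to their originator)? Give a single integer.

Round 1: pos1(id51) recv 42: drop; pos2(id46) recv 51: fwd; pos3(id13) recv 46: fwd; pos4(id24) recv 13: drop; pos0(id42) recv 24: drop
Round 2: pos3(id13) recv 51: fwd; pos4(id24) recv 46: fwd
After round 2: 2 messages still in flight

Answer: 2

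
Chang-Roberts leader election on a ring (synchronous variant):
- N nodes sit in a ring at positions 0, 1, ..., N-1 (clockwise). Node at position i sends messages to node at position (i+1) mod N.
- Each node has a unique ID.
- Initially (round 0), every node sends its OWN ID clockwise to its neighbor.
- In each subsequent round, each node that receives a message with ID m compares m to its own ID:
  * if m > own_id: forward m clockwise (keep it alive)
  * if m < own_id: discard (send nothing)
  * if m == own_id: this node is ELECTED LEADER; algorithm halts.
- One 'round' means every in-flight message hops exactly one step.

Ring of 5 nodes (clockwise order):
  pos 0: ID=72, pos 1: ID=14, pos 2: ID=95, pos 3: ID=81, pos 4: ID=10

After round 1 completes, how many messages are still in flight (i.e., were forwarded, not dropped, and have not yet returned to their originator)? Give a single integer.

Answer: 3

Derivation:
Round 1: pos1(id14) recv 72: fwd; pos2(id95) recv 14: drop; pos3(id81) recv 95: fwd; pos4(id10) recv 81: fwd; pos0(id72) recv 10: drop
After round 1: 3 messages still in flight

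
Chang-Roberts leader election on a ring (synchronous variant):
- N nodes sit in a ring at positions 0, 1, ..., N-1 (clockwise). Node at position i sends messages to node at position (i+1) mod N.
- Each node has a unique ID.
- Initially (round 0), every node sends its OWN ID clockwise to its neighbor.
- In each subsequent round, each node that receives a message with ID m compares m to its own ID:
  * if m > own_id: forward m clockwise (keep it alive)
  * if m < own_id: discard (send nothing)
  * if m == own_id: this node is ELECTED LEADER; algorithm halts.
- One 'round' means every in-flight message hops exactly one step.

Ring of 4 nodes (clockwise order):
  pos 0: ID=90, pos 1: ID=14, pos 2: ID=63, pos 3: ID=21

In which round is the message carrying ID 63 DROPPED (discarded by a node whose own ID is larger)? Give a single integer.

Round 1: pos1(id14) recv 90: fwd; pos2(id63) recv 14: drop; pos3(id21) recv 63: fwd; pos0(id90) recv 21: drop
Round 2: pos2(id63) recv 90: fwd; pos0(id90) recv 63: drop
Round 3: pos3(id21) recv 90: fwd
Round 4: pos0(id90) recv 90: ELECTED
Message ID 63 originates at pos 2; dropped at pos 0 in round 2

Answer: 2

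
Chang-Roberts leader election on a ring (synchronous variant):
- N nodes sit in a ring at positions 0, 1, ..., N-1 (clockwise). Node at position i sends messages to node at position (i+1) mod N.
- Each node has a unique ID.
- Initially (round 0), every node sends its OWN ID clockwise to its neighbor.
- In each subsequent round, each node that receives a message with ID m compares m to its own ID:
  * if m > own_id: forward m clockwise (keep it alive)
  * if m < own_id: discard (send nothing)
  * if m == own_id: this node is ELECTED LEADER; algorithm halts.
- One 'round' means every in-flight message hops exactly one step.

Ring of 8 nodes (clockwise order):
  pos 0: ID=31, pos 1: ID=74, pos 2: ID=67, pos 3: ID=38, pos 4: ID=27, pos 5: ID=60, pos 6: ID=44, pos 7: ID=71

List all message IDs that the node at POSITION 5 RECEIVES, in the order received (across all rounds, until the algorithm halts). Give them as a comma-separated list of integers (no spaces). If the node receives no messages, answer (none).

Answer: 27,38,67,74

Derivation:
Round 1: pos1(id74) recv 31: drop; pos2(id67) recv 74: fwd; pos3(id38) recv 67: fwd; pos4(id27) recv 38: fwd; pos5(id60) recv 27: drop; pos6(id44) recv 60: fwd; pos7(id71) recv 44: drop; pos0(id31) recv 71: fwd
Round 2: pos3(id38) recv 74: fwd; pos4(id27) recv 67: fwd; pos5(id60) recv 38: drop; pos7(id71) recv 60: drop; pos1(id74) recv 71: drop
Round 3: pos4(id27) recv 74: fwd; pos5(id60) recv 67: fwd
Round 4: pos5(id60) recv 74: fwd; pos6(id44) recv 67: fwd
Round 5: pos6(id44) recv 74: fwd; pos7(id71) recv 67: drop
Round 6: pos7(id71) recv 74: fwd
Round 7: pos0(id31) recv 74: fwd
Round 8: pos1(id74) recv 74: ELECTED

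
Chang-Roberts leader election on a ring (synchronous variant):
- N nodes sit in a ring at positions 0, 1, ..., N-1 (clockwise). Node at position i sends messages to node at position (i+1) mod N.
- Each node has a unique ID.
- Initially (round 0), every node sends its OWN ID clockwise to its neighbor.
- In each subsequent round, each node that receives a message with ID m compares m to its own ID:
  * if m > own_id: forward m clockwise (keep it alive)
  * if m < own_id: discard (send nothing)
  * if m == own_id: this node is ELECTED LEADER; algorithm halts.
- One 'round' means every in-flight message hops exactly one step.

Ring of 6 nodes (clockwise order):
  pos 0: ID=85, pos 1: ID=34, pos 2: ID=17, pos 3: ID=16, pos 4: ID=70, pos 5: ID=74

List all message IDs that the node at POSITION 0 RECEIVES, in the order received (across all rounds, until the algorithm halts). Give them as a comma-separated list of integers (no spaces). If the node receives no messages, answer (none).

Answer: 74,85

Derivation:
Round 1: pos1(id34) recv 85: fwd; pos2(id17) recv 34: fwd; pos3(id16) recv 17: fwd; pos4(id70) recv 16: drop; pos5(id74) recv 70: drop; pos0(id85) recv 74: drop
Round 2: pos2(id17) recv 85: fwd; pos3(id16) recv 34: fwd; pos4(id70) recv 17: drop
Round 3: pos3(id16) recv 85: fwd; pos4(id70) recv 34: drop
Round 4: pos4(id70) recv 85: fwd
Round 5: pos5(id74) recv 85: fwd
Round 6: pos0(id85) recv 85: ELECTED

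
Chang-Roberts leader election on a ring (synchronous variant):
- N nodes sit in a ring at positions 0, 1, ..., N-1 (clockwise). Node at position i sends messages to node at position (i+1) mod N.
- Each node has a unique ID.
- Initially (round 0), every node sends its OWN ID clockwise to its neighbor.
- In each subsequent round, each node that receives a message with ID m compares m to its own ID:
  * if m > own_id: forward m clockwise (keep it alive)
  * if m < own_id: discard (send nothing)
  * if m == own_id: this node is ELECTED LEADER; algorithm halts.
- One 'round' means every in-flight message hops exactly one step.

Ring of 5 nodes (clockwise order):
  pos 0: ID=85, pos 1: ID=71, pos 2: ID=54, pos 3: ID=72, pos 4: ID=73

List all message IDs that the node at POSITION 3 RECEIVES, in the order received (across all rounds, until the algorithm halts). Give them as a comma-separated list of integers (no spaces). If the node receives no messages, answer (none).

Round 1: pos1(id71) recv 85: fwd; pos2(id54) recv 71: fwd; pos3(id72) recv 54: drop; pos4(id73) recv 72: drop; pos0(id85) recv 73: drop
Round 2: pos2(id54) recv 85: fwd; pos3(id72) recv 71: drop
Round 3: pos3(id72) recv 85: fwd
Round 4: pos4(id73) recv 85: fwd
Round 5: pos0(id85) recv 85: ELECTED

Answer: 54,71,85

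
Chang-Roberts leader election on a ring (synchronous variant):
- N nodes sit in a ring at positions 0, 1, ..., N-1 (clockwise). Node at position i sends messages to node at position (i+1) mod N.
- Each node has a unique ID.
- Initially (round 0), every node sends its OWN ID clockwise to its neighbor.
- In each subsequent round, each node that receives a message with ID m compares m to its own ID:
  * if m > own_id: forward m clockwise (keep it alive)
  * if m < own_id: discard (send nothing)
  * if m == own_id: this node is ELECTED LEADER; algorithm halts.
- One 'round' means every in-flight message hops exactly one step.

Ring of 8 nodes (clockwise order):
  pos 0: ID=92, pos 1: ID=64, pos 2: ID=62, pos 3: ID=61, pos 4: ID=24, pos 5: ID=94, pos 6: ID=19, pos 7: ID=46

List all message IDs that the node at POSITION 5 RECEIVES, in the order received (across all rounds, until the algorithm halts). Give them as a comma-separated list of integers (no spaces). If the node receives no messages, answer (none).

Round 1: pos1(id64) recv 92: fwd; pos2(id62) recv 64: fwd; pos3(id61) recv 62: fwd; pos4(id24) recv 61: fwd; pos5(id94) recv 24: drop; pos6(id19) recv 94: fwd; pos7(id46) recv 19: drop; pos0(id92) recv 46: drop
Round 2: pos2(id62) recv 92: fwd; pos3(id61) recv 64: fwd; pos4(id24) recv 62: fwd; pos5(id94) recv 61: drop; pos7(id46) recv 94: fwd
Round 3: pos3(id61) recv 92: fwd; pos4(id24) recv 64: fwd; pos5(id94) recv 62: drop; pos0(id92) recv 94: fwd
Round 4: pos4(id24) recv 92: fwd; pos5(id94) recv 64: drop; pos1(id64) recv 94: fwd
Round 5: pos5(id94) recv 92: drop; pos2(id62) recv 94: fwd
Round 6: pos3(id61) recv 94: fwd
Round 7: pos4(id24) recv 94: fwd
Round 8: pos5(id94) recv 94: ELECTED

Answer: 24,61,62,64,92,94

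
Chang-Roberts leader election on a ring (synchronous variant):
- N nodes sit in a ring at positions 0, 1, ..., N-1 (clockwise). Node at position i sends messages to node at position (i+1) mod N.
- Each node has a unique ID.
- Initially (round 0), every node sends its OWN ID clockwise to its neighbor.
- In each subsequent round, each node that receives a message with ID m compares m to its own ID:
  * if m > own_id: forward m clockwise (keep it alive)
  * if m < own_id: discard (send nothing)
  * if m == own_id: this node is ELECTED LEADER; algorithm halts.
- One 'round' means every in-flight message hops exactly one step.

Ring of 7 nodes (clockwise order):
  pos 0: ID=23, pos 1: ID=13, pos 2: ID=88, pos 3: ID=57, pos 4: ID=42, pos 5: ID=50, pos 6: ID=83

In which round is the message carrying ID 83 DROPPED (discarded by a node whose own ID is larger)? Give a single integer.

Round 1: pos1(id13) recv 23: fwd; pos2(id88) recv 13: drop; pos3(id57) recv 88: fwd; pos4(id42) recv 57: fwd; pos5(id50) recv 42: drop; pos6(id83) recv 50: drop; pos0(id23) recv 83: fwd
Round 2: pos2(id88) recv 23: drop; pos4(id42) recv 88: fwd; pos5(id50) recv 57: fwd; pos1(id13) recv 83: fwd
Round 3: pos5(id50) recv 88: fwd; pos6(id83) recv 57: drop; pos2(id88) recv 83: drop
Round 4: pos6(id83) recv 88: fwd
Round 5: pos0(id23) recv 88: fwd
Round 6: pos1(id13) recv 88: fwd
Round 7: pos2(id88) recv 88: ELECTED
Message ID 83 originates at pos 6; dropped at pos 2 in round 3

Answer: 3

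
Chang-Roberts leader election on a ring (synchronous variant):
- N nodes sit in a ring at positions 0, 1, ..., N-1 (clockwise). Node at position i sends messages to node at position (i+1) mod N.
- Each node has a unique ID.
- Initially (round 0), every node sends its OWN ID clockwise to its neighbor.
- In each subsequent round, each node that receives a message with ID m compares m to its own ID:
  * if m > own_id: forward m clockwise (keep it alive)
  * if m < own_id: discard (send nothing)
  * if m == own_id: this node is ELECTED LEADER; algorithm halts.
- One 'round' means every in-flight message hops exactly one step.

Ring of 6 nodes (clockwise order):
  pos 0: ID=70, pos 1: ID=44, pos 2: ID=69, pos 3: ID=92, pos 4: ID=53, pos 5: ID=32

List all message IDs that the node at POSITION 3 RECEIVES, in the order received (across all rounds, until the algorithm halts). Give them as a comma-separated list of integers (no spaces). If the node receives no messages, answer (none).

Round 1: pos1(id44) recv 70: fwd; pos2(id69) recv 44: drop; pos3(id92) recv 69: drop; pos4(id53) recv 92: fwd; pos5(id32) recv 53: fwd; pos0(id70) recv 32: drop
Round 2: pos2(id69) recv 70: fwd; pos5(id32) recv 92: fwd; pos0(id70) recv 53: drop
Round 3: pos3(id92) recv 70: drop; pos0(id70) recv 92: fwd
Round 4: pos1(id44) recv 92: fwd
Round 5: pos2(id69) recv 92: fwd
Round 6: pos3(id92) recv 92: ELECTED

Answer: 69,70,92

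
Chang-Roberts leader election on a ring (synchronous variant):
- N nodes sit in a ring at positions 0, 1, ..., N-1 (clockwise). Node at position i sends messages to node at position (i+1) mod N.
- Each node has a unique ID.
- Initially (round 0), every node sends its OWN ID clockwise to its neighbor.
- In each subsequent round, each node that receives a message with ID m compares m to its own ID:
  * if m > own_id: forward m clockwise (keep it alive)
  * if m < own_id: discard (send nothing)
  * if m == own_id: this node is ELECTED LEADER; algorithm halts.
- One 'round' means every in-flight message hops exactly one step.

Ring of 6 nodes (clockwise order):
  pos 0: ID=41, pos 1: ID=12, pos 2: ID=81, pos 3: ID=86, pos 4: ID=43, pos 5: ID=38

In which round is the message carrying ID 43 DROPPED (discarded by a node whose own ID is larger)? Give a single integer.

Answer: 4

Derivation:
Round 1: pos1(id12) recv 41: fwd; pos2(id81) recv 12: drop; pos3(id86) recv 81: drop; pos4(id43) recv 86: fwd; pos5(id38) recv 43: fwd; pos0(id41) recv 38: drop
Round 2: pos2(id81) recv 41: drop; pos5(id38) recv 86: fwd; pos0(id41) recv 43: fwd
Round 3: pos0(id41) recv 86: fwd; pos1(id12) recv 43: fwd
Round 4: pos1(id12) recv 86: fwd; pos2(id81) recv 43: drop
Round 5: pos2(id81) recv 86: fwd
Round 6: pos3(id86) recv 86: ELECTED
Message ID 43 originates at pos 4; dropped at pos 2 in round 4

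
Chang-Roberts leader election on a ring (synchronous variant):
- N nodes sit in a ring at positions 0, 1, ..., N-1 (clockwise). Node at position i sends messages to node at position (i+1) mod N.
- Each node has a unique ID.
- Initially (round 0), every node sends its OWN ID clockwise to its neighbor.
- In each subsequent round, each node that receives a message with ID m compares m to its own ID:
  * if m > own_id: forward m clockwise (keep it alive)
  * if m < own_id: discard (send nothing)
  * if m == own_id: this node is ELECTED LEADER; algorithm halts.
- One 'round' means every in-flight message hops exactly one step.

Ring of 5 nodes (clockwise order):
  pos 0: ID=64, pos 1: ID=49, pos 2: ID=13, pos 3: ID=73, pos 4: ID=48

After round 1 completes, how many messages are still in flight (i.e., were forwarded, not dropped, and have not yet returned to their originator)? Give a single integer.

Round 1: pos1(id49) recv 64: fwd; pos2(id13) recv 49: fwd; pos3(id73) recv 13: drop; pos4(id48) recv 73: fwd; pos0(id64) recv 48: drop
After round 1: 3 messages still in flight

Answer: 3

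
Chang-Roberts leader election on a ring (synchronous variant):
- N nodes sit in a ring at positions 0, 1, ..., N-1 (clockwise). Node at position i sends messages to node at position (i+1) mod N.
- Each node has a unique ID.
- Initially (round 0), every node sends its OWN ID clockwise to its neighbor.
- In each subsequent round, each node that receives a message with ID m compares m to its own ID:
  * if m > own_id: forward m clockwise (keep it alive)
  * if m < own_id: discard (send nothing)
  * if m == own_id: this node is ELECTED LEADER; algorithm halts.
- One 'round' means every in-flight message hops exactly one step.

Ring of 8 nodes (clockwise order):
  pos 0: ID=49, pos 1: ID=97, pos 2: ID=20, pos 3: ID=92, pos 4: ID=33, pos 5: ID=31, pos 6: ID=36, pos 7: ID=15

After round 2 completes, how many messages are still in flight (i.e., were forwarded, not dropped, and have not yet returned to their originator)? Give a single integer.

Round 1: pos1(id97) recv 49: drop; pos2(id20) recv 97: fwd; pos3(id92) recv 20: drop; pos4(id33) recv 92: fwd; pos5(id31) recv 33: fwd; pos6(id36) recv 31: drop; pos7(id15) recv 36: fwd; pos0(id49) recv 15: drop
Round 2: pos3(id92) recv 97: fwd; pos5(id31) recv 92: fwd; pos6(id36) recv 33: drop; pos0(id49) recv 36: drop
After round 2: 2 messages still in flight

Answer: 2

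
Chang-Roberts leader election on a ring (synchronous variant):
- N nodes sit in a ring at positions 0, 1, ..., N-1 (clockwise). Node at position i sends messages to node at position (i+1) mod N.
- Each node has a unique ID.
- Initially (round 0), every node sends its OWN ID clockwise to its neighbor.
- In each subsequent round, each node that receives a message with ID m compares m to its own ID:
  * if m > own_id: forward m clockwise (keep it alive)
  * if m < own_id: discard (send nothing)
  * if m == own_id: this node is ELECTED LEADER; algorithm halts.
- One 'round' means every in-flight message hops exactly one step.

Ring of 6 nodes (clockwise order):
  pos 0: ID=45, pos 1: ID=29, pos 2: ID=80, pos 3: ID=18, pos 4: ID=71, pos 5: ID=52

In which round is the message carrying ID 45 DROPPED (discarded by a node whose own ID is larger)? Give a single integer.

Answer: 2

Derivation:
Round 1: pos1(id29) recv 45: fwd; pos2(id80) recv 29: drop; pos3(id18) recv 80: fwd; pos4(id71) recv 18: drop; pos5(id52) recv 71: fwd; pos0(id45) recv 52: fwd
Round 2: pos2(id80) recv 45: drop; pos4(id71) recv 80: fwd; pos0(id45) recv 71: fwd; pos1(id29) recv 52: fwd
Round 3: pos5(id52) recv 80: fwd; pos1(id29) recv 71: fwd; pos2(id80) recv 52: drop
Round 4: pos0(id45) recv 80: fwd; pos2(id80) recv 71: drop
Round 5: pos1(id29) recv 80: fwd
Round 6: pos2(id80) recv 80: ELECTED
Message ID 45 originates at pos 0; dropped at pos 2 in round 2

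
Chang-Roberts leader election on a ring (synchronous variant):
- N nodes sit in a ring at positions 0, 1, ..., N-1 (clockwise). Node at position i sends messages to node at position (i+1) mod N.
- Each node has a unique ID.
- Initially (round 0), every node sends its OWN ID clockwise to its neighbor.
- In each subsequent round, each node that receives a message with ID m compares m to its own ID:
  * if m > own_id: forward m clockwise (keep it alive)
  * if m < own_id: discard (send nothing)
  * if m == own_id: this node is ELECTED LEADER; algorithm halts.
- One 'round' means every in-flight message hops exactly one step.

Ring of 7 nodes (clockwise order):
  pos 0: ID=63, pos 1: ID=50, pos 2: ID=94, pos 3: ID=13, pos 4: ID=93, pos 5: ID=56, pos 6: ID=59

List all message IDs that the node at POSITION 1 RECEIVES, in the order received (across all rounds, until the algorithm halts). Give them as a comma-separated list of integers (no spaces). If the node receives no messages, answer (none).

Round 1: pos1(id50) recv 63: fwd; pos2(id94) recv 50: drop; pos3(id13) recv 94: fwd; pos4(id93) recv 13: drop; pos5(id56) recv 93: fwd; pos6(id59) recv 56: drop; pos0(id63) recv 59: drop
Round 2: pos2(id94) recv 63: drop; pos4(id93) recv 94: fwd; pos6(id59) recv 93: fwd
Round 3: pos5(id56) recv 94: fwd; pos0(id63) recv 93: fwd
Round 4: pos6(id59) recv 94: fwd; pos1(id50) recv 93: fwd
Round 5: pos0(id63) recv 94: fwd; pos2(id94) recv 93: drop
Round 6: pos1(id50) recv 94: fwd
Round 7: pos2(id94) recv 94: ELECTED

Answer: 63,93,94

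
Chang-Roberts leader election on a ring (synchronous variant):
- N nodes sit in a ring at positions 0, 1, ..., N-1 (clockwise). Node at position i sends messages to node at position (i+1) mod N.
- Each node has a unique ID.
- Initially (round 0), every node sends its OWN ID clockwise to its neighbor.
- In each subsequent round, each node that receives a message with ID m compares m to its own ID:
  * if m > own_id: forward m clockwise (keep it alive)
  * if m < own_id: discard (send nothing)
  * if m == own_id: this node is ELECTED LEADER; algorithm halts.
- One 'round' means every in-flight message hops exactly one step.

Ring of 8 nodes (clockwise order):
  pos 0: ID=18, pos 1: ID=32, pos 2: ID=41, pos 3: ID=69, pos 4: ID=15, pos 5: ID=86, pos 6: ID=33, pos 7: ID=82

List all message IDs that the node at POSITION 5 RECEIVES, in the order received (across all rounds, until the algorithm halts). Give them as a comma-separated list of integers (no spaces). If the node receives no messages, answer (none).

Round 1: pos1(id32) recv 18: drop; pos2(id41) recv 32: drop; pos3(id69) recv 41: drop; pos4(id15) recv 69: fwd; pos5(id86) recv 15: drop; pos6(id33) recv 86: fwd; pos7(id82) recv 33: drop; pos0(id18) recv 82: fwd
Round 2: pos5(id86) recv 69: drop; pos7(id82) recv 86: fwd; pos1(id32) recv 82: fwd
Round 3: pos0(id18) recv 86: fwd; pos2(id41) recv 82: fwd
Round 4: pos1(id32) recv 86: fwd; pos3(id69) recv 82: fwd
Round 5: pos2(id41) recv 86: fwd; pos4(id15) recv 82: fwd
Round 6: pos3(id69) recv 86: fwd; pos5(id86) recv 82: drop
Round 7: pos4(id15) recv 86: fwd
Round 8: pos5(id86) recv 86: ELECTED

Answer: 15,69,82,86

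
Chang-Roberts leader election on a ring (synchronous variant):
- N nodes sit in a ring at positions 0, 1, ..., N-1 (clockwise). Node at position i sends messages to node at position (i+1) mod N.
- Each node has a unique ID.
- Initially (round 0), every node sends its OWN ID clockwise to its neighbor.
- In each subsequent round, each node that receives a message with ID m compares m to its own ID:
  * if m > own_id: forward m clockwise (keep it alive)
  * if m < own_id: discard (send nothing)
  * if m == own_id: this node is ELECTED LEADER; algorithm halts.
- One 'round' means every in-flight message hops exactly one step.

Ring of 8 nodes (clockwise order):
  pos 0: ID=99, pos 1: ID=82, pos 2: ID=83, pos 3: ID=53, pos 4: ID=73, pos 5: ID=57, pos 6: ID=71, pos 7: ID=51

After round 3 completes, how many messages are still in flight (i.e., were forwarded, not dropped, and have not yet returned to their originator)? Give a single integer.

Answer: 3

Derivation:
Round 1: pos1(id82) recv 99: fwd; pos2(id83) recv 82: drop; pos3(id53) recv 83: fwd; pos4(id73) recv 53: drop; pos5(id57) recv 73: fwd; pos6(id71) recv 57: drop; pos7(id51) recv 71: fwd; pos0(id99) recv 51: drop
Round 2: pos2(id83) recv 99: fwd; pos4(id73) recv 83: fwd; pos6(id71) recv 73: fwd; pos0(id99) recv 71: drop
Round 3: pos3(id53) recv 99: fwd; pos5(id57) recv 83: fwd; pos7(id51) recv 73: fwd
After round 3: 3 messages still in flight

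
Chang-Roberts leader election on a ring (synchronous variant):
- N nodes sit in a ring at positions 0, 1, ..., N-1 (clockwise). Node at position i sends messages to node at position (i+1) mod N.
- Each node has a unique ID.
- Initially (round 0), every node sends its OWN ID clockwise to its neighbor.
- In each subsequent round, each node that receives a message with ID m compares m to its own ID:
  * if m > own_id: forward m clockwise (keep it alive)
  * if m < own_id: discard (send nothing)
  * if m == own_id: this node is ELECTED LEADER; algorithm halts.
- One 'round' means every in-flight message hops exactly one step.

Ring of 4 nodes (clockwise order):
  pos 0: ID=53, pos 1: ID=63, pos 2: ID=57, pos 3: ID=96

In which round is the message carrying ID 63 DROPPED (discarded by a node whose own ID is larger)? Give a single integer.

Round 1: pos1(id63) recv 53: drop; pos2(id57) recv 63: fwd; pos3(id96) recv 57: drop; pos0(id53) recv 96: fwd
Round 2: pos3(id96) recv 63: drop; pos1(id63) recv 96: fwd
Round 3: pos2(id57) recv 96: fwd
Round 4: pos3(id96) recv 96: ELECTED
Message ID 63 originates at pos 1; dropped at pos 3 in round 2

Answer: 2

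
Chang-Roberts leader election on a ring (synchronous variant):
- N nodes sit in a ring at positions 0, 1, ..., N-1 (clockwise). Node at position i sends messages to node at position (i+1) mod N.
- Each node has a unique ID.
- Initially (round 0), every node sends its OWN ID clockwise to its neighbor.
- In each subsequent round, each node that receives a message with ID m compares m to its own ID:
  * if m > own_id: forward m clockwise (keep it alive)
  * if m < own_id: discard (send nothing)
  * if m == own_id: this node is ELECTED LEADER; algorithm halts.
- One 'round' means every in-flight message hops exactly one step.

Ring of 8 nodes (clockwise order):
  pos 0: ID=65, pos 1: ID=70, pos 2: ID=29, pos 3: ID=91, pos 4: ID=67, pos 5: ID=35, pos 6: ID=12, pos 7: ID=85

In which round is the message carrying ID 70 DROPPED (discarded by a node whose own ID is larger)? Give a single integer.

Round 1: pos1(id70) recv 65: drop; pos2(id29) recv 70: fwd; pos3(id91) recv 29: drop; pos4(id67) recv 91: fwd; pos5(id35) recv 67: fwd; pos6(id12) recv 35: fwd; pos7(id85) recv 12: drop; pos0(id65) recv 85: fwd
Round 2: pos3(id91) recv 70: drop; pos5(id35) recv 91: fwd; pos6(id12) recv 67: fwd; pos7(id85) recv 35: drop; pos1(id70) recv 85: fwd
Round 3: pos6(id12) recv 91: fwd; pos7(id85) recv 67: drop; pos2(id29) recv 85: fwd
Round 4: pos7(id85) recv 91: fwd; pos3(id91) recv 85: drop
Round 5: pos0(id65) recv 91: fwd
Round 6: pos1(id70) recv 91: fwd
Round 7: pos2(id29) recv 91: fwd
Round 8: pos3(id91) recv 91: ELECTED
Message ID 70 originates at pos 1; dropped at pos 3 in round 2

Answer: 2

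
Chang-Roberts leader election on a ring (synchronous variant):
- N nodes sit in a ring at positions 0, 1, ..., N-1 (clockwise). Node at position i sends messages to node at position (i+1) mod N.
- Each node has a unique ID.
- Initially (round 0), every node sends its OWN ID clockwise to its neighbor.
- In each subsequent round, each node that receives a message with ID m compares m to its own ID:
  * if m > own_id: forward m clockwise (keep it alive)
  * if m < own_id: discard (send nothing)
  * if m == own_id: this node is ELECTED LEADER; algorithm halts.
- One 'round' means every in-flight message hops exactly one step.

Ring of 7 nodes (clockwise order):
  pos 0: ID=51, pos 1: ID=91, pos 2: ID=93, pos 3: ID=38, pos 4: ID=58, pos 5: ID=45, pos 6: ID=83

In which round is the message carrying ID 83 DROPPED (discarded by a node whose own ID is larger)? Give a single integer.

Answer: 2

Derivation:
Round 1: pos1(id91) recv 51: drop; pos2(id93) recv 91: drop; pos3(id38) recv 93: fwd; pos4(id58) recv 38: drop; pos5(id45) recv 58: fwd; pos6(id83) recv 45: drop; pos0(id51) recv 83: fwd
Round 2: pos4(id58) recv 93: fwd; pos6(id83) recv 58: drop; pos1(id91) recv 83: drop
Round 3: pos5(id45) recv 93: fwd
Round 4: pos6(id83) recv 93: fwd
Round 5: pos0(id51) recv 93: fwd
Round 6: pos1(id91) recv 93: fwd
Round 7: pos2(id93) recv 93: ELECTED
Message ID 83 originates at pos 6; dropped at pos 1 in round 2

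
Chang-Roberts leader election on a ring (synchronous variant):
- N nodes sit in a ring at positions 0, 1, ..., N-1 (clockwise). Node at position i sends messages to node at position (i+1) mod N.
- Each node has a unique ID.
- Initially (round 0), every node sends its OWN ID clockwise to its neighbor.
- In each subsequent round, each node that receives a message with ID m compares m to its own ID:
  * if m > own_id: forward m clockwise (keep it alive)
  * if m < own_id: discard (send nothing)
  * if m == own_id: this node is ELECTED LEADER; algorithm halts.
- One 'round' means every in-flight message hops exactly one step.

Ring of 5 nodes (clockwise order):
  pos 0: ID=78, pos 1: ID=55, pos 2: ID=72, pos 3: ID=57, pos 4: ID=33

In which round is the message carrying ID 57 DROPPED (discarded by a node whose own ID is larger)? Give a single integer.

Answer: 2

Derivation:
Round 1: pos1(id55) recv 78: fwd; pos2(id72) recv 55: drop; pos3(id57) recv 72: fwd; pos4(id33) recv 57: fwd; pos0(id78) recv 33: drop
Round 2: pos2(id72) recv 78: fwd; pos4(id33) recv 72: fwd; pos0(id78) recv 57: drop
Round 3: pos3(id57) recv 78: fwd; pos0(id78) recv 72: drop
Round 4: pos4(id33) recv 78: fwd
Round 5: pos0(id78) recv 78: ELECTED
Message ID 57 originates at pos 3; dropped at pos 0 in round 2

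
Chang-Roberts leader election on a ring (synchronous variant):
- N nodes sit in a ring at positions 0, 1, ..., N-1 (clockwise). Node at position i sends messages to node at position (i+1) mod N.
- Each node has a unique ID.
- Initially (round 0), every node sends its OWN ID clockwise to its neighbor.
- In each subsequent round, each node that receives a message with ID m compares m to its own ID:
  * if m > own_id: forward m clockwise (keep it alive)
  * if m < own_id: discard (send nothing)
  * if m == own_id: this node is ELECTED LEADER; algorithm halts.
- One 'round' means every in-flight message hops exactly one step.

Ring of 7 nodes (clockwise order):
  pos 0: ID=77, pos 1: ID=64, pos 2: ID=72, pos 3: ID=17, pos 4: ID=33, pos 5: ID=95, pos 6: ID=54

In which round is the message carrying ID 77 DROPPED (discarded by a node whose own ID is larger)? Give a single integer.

Answer: 5

Derivation:
Round 1: pos1(id64) recv 77: fwd; pos2(id72) recv 64: drop; pos3(id17) recv 72: fwd; pos4(id33) recv 17: drop; pos5(id95) recv 33: drop; pos6(id54) recv 95: fwd; pos0(id77) recv 54: drop
Round 2: pos2(id72) recv 77: fwd; pos4(id33) recv 72: fwd; pos0(id77) recv 95: fwd
Round 3: pos3(id17) recv 77: fwd; pos5(id95) recv 72: drop; pos1(id64) recv 95: fwd
Round 4: pos4(id33) recv 77: fwd; pos2(id72) recv 95: fwd
Round 5: pos5(id95) recv 77: drop; pos3(id17) recv 95: fwd
Round 6: pos4(id33) recv 95: fwd
Round 7: pos5(id95) recv 95: ELECTED
Message ID 77 originates at pos 0; dropped at pos 5 in round 5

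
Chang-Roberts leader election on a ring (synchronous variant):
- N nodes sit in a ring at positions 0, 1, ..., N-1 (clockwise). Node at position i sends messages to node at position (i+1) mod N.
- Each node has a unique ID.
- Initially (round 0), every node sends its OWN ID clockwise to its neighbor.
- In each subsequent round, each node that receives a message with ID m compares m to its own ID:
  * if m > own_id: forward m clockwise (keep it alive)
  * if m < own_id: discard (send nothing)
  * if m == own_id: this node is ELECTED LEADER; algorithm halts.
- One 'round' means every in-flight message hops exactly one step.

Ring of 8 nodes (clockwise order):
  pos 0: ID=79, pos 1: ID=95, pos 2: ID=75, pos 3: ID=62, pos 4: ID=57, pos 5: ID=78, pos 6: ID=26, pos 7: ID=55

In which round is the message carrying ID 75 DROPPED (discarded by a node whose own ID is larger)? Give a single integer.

Answer: 3

Derivation:
Round 1: pos1(id95) recv 79: drop; pos2(id75) recv 95: fwd; pos3(id62) recv 75: fwd; pos4(id57) recv 62: fwd; pos5(id78) recv 57: drop; pos6(id26) recv 78: fwd; pos7(id55) recv 26: drop; pos0(id79) recv 55: drop
Round 2: pos3(id62) recv 95: fwd; pos4(id57) recv 75: fwd; pos5(id78) recv 62: drop; pos7(id55) recv 78: fwd
Round 3: pos4(id57) recv 95: fwd; pos5(id78) recv 75: drop; pos0(id79) recv 78: drop
Round 4: pos5(id78) recv 95: fwd
Round 5: pos6(id26) recv 95: fwd
Round 6: pos7(id55) recv 95: fwd
Round 7: pos0(id79) recv 95: fwd
Round 8: pos1(id95) recv 95: ELECTED
Message ID 75 originates at pos 2; dropped at pos 5 in round 3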